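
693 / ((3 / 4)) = 924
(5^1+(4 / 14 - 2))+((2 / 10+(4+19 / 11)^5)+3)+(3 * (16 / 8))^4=7464.74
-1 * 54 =-54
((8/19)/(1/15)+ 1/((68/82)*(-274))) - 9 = -475895/177004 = -2.69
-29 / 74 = -0.39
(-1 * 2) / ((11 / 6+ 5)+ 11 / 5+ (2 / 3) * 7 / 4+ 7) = -5 / 43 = -0.12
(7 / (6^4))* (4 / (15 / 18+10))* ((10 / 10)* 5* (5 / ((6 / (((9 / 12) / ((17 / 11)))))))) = 385 / 95472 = 0.00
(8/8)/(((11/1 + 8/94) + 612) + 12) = 47/29849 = 0.00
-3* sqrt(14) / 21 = -sqrt(14) / 7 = -0.53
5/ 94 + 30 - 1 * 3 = 2543/ 94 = 27.05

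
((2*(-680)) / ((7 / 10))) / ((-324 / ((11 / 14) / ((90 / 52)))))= 97240 / 35721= 2.72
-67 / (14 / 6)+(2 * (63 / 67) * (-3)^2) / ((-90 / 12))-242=-640117 / 2345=-272.97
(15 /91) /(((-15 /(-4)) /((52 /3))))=16 /21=0.76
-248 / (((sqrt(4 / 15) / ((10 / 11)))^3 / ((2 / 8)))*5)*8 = -541.23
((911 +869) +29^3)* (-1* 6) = -157014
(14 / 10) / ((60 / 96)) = 56 / 25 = 2.24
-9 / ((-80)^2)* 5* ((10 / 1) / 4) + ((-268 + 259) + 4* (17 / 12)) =-5147 / 1536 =-3.35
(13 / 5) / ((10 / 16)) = 104 / 25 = 4.16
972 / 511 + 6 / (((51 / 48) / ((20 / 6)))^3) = 4229090924 / 22594887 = 187.17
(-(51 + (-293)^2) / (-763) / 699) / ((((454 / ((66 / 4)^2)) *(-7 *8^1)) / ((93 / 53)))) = -724974525 / 239552224688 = -0.00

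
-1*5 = -5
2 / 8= 1 / 4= 0.25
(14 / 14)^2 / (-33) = -1 / 33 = -0.03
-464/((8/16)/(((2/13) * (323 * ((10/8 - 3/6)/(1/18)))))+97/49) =-396561312/1692511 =-234.30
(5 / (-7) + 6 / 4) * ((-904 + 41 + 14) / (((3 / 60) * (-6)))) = 2223.57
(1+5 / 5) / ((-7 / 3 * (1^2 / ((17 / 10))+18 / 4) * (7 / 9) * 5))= -1836 / 42385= -0.04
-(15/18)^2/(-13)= 25/468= 0.05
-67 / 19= -3.53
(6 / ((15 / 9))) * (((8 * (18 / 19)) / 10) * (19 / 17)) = 1296 / 425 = 3.05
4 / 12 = 0.33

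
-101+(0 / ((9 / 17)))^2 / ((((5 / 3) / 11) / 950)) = -101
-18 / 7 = -2.57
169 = 169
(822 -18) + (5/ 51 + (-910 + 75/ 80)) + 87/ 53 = -4468511/ 43248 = -103.32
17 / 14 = 1.21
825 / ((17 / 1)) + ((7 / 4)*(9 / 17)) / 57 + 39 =113109 / 1292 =87.55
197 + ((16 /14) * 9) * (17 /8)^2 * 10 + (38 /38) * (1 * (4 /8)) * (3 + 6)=18647 /28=665.96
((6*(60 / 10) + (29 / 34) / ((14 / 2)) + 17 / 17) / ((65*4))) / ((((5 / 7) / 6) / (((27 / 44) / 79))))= 143127 / 15363920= 0.01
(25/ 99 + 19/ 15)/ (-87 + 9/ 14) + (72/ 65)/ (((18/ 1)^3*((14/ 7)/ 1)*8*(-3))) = -1516373/ 86177520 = -0.02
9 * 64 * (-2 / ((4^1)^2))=-72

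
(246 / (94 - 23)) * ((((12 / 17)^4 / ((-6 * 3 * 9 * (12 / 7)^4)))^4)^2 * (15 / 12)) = 226407673220003732492586336205 / 53168289676976274061218301725588941716297774426685124893184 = 0.00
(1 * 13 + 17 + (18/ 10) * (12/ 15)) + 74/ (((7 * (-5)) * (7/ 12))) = 34074/ 1225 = 27.82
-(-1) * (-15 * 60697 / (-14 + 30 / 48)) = 7283640 / 107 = 68071.40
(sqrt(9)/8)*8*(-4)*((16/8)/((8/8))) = -24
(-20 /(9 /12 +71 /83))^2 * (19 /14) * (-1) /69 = -418851200 /137214987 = -3.05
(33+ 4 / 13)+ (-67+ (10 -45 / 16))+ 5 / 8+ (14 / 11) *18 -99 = -233309 / 2288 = -101.97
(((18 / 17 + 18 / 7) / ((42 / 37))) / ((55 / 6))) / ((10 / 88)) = 63936 / 20825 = 3.07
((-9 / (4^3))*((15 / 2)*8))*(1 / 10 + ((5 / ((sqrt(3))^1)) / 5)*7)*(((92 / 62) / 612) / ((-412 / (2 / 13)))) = 69 / 90323584 + 805*sqrt(3) / 45161792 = 0.00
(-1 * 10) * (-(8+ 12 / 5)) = 104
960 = 960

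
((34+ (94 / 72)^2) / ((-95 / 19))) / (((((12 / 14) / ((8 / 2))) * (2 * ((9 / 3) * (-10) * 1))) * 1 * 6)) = 0.09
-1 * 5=-5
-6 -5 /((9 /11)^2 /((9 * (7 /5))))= -901 /9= -100.11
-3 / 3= -1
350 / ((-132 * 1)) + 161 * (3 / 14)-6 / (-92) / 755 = 36501329 / 1146090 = 31.85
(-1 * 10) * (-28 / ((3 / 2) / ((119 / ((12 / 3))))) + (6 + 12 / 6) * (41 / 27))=5431.85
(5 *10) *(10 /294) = 250 /147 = 1.70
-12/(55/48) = -576/55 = -10.47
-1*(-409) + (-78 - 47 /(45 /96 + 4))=45829 /143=320.48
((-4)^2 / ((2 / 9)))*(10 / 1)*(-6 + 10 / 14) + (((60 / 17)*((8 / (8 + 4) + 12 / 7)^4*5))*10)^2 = 39057877830455460880 / 1214534039481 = 32158734.59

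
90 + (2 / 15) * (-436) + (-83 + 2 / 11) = -8407 / 165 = -50.95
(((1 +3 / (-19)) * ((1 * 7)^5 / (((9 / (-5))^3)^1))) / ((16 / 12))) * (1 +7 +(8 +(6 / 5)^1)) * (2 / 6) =-144540200 / 13851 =-10435.36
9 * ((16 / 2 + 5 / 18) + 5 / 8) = 80.12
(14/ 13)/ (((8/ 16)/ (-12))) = -336/ 13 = -25.85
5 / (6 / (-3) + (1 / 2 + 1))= -10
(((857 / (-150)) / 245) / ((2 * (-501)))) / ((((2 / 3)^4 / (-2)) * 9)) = -857 / 32732000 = -0.00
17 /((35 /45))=153 /7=21.86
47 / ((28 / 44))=517 / 7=73.86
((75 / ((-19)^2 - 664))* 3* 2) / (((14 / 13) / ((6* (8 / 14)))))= -23400 / 4949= -4.73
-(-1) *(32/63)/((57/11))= 352/3591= 0.10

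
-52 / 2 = -26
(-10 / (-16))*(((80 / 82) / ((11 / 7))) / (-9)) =-175 / 4059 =-0.04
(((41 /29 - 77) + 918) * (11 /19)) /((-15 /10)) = -537460 /1653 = -325.14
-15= -15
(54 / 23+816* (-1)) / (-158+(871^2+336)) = -18714 / 17452837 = -0.00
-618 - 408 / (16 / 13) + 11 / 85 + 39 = -154763 / 170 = -910.37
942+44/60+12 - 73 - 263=9281/15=618.73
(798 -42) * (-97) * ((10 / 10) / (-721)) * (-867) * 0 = 0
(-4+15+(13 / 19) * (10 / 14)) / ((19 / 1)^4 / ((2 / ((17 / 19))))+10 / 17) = 51952 / 263642043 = 0.00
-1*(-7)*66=462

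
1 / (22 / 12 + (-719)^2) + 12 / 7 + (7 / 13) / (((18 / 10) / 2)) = 839252936 / 362907909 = 2.31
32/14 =16/7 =2.29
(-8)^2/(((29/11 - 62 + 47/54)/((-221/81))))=311168/104235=2.99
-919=-919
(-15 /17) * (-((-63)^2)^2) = 236294415 /17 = 13899671.47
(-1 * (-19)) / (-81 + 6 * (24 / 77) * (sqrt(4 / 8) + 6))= -291137 / 1068843-11704 * sqrt(2) / 3206529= -0.28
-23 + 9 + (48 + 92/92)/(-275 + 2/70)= -136451/9624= -14.18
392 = 392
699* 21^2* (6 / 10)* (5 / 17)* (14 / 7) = 1849554 / 17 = 108797.29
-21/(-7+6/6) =7/2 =3.50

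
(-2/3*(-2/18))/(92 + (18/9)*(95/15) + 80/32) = 4/5787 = 0.00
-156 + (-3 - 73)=-232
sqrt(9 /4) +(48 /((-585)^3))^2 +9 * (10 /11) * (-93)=-74403122081518541243 /97975021595343750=-759.41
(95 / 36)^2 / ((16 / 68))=153425 / 5184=29.60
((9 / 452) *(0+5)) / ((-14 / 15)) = -675 / 6328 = -0.11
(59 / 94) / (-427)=-59 / 40138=-0.00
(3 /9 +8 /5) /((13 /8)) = 232 /195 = 1.19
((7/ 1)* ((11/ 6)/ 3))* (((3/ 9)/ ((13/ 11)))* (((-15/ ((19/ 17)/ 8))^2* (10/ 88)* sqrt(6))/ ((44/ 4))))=2023000* sqrt(6)/ 14079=351.97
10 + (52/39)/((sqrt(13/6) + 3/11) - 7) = 306318/31283 - 484 *sqrt(78)/93849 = 9.75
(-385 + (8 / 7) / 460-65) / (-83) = 362248 / 66815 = 5.42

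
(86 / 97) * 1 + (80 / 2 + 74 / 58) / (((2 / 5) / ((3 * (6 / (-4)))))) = -5214929 / 11252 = -463.47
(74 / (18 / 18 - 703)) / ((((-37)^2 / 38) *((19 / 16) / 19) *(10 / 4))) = -1216 / 64935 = -0.02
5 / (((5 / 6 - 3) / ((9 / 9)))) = -2.31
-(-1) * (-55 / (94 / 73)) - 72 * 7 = -51391 / 94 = -546.71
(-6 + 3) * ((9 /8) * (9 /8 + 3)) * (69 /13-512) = 5869017 /832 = 7054.11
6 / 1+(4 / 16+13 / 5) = 177 / 20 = 8.85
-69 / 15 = -23 / 5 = -4.60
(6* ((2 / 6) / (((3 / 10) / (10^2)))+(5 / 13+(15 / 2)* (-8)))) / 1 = 12050 / 39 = 308.97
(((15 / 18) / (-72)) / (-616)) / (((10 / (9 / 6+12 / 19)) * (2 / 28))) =3 / 53504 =0.00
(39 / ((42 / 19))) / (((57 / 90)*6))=4.64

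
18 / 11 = 1.64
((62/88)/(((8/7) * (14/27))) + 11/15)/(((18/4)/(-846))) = -954053/2640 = -361.38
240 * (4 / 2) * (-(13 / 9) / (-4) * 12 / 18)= 1040 / 9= 115.56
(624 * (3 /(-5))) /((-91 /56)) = 1152 /5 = 230.40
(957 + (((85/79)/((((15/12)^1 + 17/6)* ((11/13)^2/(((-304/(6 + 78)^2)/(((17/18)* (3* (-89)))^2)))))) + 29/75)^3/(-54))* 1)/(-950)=-643560930493743481586039361551421481519807343267/638854302934324747332128330287351793051245312500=-1.01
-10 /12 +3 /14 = -13 /21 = -0.62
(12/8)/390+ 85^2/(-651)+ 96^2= 9204.91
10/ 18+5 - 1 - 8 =-31/ 9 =-3.44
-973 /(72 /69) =-22379 /24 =-932.46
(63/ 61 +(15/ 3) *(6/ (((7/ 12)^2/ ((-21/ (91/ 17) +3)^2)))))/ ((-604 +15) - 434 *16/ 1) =-4274287/ 422803017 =-0.01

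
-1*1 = -1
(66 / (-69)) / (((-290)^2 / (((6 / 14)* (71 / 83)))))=-2343 / 561914150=-0.00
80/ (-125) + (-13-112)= -3141/ 25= -125.64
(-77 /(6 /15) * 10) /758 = -1925 /758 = -2.54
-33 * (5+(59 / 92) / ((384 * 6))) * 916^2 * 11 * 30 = -33627208892695 / 736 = -45689142517.25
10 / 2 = 5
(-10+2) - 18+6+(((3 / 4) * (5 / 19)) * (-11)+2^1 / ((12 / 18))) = -1457 / 76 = -19.17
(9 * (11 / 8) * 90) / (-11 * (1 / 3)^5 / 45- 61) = -48715425 / 2668184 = -18.26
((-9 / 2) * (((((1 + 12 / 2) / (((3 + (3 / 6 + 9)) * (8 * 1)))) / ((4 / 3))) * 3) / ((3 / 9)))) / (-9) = 189 / 800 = 0.24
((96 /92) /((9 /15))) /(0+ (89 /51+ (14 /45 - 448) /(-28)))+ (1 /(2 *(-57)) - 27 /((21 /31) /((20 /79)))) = -393463345307 /39341927478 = -10.00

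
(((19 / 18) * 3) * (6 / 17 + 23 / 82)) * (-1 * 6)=-16777 / 1394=-12.04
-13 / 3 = -4.33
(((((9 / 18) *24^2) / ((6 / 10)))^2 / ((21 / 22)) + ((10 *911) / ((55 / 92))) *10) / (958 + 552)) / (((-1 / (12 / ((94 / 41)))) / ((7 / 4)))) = -186463572 / 78067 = -2388.51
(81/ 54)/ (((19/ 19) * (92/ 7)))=21/ 184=0.11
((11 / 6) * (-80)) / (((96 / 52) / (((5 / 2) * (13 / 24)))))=-46475 / 432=-107.58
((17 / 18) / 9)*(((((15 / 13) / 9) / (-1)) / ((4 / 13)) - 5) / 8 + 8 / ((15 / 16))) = 7123 / 8640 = 0.82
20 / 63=0.32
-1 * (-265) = 265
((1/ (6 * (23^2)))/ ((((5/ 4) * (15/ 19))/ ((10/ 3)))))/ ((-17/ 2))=-152/ 1214055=-0.00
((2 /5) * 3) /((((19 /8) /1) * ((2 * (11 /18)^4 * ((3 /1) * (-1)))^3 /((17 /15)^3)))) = -1.26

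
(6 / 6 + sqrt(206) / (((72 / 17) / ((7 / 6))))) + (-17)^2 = 119 * sqrt(206) / 432 + 290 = 293.95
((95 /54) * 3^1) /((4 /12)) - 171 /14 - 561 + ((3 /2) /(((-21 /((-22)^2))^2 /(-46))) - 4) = -5470411 /147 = -37213.68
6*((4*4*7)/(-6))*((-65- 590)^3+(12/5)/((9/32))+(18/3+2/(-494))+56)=116608450903168/3705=31473266100.72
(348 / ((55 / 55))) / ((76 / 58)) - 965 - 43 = -742.42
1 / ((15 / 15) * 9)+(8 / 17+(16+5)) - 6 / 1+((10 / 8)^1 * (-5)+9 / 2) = 8465 / 612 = 13.83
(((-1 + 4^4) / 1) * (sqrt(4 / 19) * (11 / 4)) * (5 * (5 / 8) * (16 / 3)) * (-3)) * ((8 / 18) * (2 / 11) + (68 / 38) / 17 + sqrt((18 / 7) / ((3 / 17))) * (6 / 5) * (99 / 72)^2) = -5091075 * sqrt(13566) / 4256 - 743750 * sqrt(19) / 1083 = -142319.99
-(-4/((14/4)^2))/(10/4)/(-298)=-16/36505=-0.00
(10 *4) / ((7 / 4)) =160 / 7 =22.86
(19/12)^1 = 19/12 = 1.58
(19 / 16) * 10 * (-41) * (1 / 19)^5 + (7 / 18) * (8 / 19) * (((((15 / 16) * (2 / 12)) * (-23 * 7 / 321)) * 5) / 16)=-202728245 / 48191663232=-0.00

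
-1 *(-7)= 7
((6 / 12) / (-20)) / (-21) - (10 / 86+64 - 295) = 8339563 / 36120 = 230.88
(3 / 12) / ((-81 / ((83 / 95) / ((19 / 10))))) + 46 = 2690089 / 58482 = 46.00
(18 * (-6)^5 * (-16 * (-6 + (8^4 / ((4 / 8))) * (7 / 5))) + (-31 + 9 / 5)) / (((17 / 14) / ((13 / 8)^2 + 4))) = 2246195264005 / 16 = 140387204000.31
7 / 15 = 0.47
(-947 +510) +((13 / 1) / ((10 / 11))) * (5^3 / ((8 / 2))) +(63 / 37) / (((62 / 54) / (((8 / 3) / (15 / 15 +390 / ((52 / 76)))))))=51776311 / 5239496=9.88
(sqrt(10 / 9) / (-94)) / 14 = -sqrt(10) / 3948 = -0.00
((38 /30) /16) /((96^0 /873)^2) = 4826817 /80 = 60335.21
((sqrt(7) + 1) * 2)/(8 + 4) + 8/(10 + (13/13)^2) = sqrt(7)/6 + 59/66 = 1.33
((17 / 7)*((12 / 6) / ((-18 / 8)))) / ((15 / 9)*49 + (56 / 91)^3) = -17576 / 666813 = -0.03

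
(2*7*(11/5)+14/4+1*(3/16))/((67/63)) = 173817/5360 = 32.43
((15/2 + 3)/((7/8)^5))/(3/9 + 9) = 36864/16807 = 2.19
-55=-55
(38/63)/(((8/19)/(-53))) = -19133/252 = -75.92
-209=-209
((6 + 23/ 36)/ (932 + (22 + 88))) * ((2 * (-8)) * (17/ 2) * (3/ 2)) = -4063/ 3126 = -1.30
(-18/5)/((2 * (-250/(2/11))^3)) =9/12998046875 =0.00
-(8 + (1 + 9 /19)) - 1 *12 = -408 /19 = -21.47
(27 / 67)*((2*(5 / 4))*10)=675 / 67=10.07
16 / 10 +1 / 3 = 29 / 15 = 1.93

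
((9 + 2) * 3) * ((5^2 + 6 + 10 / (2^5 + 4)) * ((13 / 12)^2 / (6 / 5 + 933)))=5233085 / 4035744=1.30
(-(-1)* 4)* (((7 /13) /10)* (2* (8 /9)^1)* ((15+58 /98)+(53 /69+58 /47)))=6.74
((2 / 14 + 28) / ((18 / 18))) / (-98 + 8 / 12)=-591 / 2044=-0.29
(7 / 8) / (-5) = -7 / 40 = -0.18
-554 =-554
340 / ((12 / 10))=850 / 3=283.33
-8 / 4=-2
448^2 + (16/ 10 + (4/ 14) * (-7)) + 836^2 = 4497998/ 5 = 899599.60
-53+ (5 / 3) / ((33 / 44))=-457 / 9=-50.78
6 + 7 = 13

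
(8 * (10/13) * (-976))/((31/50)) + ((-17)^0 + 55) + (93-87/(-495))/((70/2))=-22409074078/2327325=-9628.68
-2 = -2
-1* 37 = -37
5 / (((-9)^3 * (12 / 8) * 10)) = -1 / 2187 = -0.00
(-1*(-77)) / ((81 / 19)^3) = 528143 / 531441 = 0.99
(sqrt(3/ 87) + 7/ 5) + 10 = sqrt(29)/ 29 + 57/ 5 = 11.59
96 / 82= 48 / 41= 1.17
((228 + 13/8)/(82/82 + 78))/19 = 1837/12008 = 0.15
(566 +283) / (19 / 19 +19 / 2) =566 / 7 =80.86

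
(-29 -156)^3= -6331625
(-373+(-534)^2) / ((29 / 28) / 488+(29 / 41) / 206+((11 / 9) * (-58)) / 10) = -739478427901920 / 18392853193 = -40204.66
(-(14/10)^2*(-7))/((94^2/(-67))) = -22981/220900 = -0.10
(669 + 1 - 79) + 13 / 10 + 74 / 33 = 196199 / 330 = 594.54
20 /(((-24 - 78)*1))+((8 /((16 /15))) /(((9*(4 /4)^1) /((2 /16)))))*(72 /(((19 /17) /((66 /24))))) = 18.26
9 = 9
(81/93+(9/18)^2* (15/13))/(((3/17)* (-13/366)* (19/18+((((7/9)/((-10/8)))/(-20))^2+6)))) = -98118995625/3743124047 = -26.21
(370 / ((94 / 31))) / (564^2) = 5735 / 14950512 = 0.00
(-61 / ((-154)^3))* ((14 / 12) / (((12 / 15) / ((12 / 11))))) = 305 / 11478544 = 0.00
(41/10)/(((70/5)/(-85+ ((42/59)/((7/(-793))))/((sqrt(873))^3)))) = -697/28-32513 * sqrt(97)/349732530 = -24.89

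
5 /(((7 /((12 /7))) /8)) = 480 /49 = 9.80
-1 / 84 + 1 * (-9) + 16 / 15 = -7.95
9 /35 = 0.26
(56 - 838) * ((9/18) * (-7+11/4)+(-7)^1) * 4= 28543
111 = 111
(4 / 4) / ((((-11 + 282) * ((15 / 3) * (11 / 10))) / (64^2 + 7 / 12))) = 4469 / 1626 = 2.75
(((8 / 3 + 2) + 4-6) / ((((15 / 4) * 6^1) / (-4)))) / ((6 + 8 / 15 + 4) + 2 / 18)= -64 / 1437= -0.04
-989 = -989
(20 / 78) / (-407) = -10 / 15873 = -0.00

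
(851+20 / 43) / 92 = 9.26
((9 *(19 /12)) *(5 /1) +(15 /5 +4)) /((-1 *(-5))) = 313 /20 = 15.65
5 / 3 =1.67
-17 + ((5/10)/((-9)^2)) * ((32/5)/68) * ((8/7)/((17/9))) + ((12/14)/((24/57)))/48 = -98796937/5826240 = -16.96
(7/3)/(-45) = -7/135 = -0.05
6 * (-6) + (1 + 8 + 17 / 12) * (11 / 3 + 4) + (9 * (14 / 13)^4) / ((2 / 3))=63767995 / 1028196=62.02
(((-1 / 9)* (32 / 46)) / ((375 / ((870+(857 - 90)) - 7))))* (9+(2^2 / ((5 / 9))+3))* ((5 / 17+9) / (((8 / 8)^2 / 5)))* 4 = -105488384 / 87975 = -1199.07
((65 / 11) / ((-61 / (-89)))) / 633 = 5785 / 424743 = 0.01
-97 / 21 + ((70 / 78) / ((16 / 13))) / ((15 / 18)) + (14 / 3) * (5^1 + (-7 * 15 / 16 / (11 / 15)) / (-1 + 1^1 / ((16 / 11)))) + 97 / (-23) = 2111149 / 14168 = 149.01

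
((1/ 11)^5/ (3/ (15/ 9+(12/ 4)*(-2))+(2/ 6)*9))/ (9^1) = 0.00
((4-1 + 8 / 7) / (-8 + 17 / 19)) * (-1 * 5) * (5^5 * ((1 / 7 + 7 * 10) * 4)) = 3381762500 / 1323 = 2556131.90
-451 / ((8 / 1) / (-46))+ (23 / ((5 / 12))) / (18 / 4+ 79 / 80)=4571411 / 1756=2603.31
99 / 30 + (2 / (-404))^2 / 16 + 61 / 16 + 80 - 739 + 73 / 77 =-163615348363 / 251352640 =-650.94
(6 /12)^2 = 1 /4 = 0.25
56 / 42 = 4 / 3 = 1.33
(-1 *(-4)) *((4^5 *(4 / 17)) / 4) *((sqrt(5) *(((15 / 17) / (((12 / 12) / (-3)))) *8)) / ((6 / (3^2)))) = -2211840 *sqrt(5) / 289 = -17113.58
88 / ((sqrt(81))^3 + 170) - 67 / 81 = -53105 / 72819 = -0.73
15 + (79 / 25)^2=15616 / 625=24.99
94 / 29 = 3.24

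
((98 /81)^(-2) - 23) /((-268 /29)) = 6215599 /2573872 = 2.41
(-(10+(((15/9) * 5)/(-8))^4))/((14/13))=-48209005/4644864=-10.38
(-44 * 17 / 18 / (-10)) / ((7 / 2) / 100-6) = -7480 / 10737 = -0.70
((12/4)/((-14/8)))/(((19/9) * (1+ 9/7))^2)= -1701/23104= -0.07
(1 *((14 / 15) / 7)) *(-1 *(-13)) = 26 / 15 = 1.73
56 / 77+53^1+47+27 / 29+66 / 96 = 522373 / 5104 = 102.35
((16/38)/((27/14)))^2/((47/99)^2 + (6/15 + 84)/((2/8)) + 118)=7589120/72575262027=0.00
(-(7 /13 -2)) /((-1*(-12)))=19 /156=0.12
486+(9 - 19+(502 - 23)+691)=1646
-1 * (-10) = 10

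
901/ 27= 33.37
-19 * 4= -76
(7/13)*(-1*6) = -42/13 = -3.23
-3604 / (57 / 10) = -36040 / 57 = -632.28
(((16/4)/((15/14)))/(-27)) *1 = -56/405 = -0.14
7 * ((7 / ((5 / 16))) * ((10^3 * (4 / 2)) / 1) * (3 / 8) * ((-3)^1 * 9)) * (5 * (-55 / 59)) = 873180000 / 59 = 14799661.02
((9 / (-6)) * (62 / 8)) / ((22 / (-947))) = 88071 / 176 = 500.40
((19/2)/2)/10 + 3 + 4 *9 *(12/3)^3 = 92299/40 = 2307.48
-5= -5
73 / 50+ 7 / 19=1737 / 950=1.83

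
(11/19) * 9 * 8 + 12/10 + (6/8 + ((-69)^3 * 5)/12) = -12999336/95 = -136835.12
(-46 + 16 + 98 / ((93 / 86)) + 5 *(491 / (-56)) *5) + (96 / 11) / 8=-157.48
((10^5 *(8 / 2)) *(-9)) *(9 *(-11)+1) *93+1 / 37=1213984800001 / 37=32810400000.03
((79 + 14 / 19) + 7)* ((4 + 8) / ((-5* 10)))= -9888 / 475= -20.82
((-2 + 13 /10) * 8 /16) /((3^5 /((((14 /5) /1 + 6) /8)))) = -77 /48600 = -0.00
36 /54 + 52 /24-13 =-61 /6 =-10.17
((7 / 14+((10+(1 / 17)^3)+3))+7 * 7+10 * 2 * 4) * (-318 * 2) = -445265826 / 4913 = -90630.13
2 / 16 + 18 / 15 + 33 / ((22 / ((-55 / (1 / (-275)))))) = 907553 / 40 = 22688.82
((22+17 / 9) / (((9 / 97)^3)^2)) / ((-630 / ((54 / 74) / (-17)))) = 35817796211947 / 14039608338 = 2551.20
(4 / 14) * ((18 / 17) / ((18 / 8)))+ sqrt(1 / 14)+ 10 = sqrt(14) / 14+ 1206 / 119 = 10.40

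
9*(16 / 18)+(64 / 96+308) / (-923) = 21226 / 2769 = 7.67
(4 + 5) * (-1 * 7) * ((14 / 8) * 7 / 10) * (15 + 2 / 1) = -52479 / 40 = -1311.98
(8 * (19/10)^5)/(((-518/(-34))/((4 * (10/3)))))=84187366/485625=173.36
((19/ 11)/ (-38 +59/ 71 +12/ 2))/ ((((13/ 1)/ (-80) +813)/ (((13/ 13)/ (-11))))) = 0.00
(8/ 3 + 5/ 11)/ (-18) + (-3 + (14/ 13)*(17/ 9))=-8797/ 7722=-1.14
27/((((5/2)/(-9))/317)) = -154062/5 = -30812.40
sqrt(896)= 8 * sqrt(14)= 29.93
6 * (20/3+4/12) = 42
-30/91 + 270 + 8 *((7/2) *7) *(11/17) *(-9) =-1348584/1547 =-871.74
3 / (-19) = -3 / 19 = -0.16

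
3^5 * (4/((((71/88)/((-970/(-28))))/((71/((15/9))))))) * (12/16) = 9334116/7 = 1333445.14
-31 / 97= -0.32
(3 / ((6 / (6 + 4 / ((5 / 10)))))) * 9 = 63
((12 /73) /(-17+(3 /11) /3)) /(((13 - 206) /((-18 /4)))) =-99 /436759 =-0.00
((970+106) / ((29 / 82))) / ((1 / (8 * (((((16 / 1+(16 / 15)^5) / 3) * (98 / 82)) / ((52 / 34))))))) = 94639914059264 / 858853125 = 110193.36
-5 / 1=-5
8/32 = 1/4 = 0.25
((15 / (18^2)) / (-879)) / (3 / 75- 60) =125 / 142303068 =0.00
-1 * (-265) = 265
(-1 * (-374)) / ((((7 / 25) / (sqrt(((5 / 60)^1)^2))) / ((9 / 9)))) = 4675 / 42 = 111.31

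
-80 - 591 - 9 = -680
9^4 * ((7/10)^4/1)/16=98.46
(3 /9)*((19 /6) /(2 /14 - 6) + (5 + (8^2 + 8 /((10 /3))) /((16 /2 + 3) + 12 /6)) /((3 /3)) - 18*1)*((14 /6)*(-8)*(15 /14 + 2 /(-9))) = 28856402 /647595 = 44.56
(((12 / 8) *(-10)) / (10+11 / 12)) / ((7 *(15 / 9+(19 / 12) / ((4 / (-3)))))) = -8640 / 21091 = -0.41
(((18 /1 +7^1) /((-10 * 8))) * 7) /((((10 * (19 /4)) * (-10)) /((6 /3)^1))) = 7 /760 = 0.01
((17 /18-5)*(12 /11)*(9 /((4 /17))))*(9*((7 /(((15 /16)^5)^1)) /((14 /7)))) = -2277244928 /309375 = -7360.79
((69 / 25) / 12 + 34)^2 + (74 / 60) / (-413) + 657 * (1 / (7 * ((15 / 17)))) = 15835180031 / 12390000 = 1278.06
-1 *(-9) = 9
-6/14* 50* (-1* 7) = 150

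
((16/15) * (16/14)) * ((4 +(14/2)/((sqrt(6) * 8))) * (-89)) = -45568/105 - 712 * sqrt(6)/45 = -472.74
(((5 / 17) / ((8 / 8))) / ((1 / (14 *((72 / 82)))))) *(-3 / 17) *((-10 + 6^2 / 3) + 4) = -3.83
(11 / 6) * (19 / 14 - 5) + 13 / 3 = -197 / 84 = -2.35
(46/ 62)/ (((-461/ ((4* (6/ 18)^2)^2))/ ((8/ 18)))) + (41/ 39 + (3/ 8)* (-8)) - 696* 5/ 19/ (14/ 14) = -476331569516/ 2573280333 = -185.11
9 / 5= 1.80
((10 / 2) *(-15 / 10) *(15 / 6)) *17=-1275 / 4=-318.75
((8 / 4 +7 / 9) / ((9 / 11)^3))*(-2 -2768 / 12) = -23225950 / 19683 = -1180.00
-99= -99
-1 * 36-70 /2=-71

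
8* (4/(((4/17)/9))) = 1224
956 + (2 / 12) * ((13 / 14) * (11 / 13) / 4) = 321227 / 336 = 956.03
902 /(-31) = -902 /31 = -29.10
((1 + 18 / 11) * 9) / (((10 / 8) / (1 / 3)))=348 / 55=6.33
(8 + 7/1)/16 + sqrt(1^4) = 31/16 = 1.94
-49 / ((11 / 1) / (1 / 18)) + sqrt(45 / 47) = -49 / 198 + 3*sqrt(235) / 47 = 0.73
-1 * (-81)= 81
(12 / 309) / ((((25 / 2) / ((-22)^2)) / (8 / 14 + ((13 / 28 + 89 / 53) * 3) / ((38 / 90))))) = 431289496 / 18151175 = 23.76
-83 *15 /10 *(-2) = 249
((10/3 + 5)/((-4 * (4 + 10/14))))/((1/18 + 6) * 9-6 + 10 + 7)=-175/25938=-0.01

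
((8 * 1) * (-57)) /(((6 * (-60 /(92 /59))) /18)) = 10488 /295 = 35.55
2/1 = 2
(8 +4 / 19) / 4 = 39 / 19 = 2.05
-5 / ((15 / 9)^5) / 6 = -0.06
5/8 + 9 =77/8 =9.62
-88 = -88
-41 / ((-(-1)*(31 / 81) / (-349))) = 1159029 / 31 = 37388.03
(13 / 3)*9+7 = 46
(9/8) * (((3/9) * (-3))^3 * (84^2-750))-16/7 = -7096.54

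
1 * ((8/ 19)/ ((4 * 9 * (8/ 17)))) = 17/ 684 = 0.02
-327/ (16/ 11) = -3597/ 16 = -224.81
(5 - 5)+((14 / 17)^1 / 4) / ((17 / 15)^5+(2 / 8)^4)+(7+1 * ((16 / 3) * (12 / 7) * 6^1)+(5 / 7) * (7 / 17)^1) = 22678170628 / 364242767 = 62.26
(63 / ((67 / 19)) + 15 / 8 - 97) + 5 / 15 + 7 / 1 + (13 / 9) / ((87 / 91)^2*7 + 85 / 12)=-21486323327 / 307743864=-69.82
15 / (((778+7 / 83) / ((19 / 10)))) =83 / 2266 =0.04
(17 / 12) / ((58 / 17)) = 289 / 696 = 0.42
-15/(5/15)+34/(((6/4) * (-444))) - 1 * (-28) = -5678/333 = -17.05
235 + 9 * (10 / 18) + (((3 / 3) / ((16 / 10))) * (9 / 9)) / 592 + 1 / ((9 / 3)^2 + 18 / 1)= 30694151 / 127872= 240.04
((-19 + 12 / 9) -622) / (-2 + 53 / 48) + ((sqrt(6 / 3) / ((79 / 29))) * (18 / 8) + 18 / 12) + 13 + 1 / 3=261 * sqrt(2) / 316 + 188051 / 258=730.05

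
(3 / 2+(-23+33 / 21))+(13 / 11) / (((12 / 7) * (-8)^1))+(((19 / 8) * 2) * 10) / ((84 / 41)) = 23431 / 7392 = 3.17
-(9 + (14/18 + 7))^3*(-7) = 24100657/729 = 33059.89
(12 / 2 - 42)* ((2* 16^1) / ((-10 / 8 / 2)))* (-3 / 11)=-27648 / 55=-502.69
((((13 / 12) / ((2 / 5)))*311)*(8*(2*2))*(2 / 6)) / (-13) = -6220 / 9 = -691.11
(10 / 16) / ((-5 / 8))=-1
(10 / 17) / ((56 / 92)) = 115 / 119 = 0.97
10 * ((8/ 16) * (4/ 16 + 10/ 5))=45/ 4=11.25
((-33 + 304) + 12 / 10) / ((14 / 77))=14971 / 10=1497.10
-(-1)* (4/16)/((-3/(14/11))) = -7/66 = -0.11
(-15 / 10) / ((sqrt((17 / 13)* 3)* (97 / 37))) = -37* sqrt(663) / 3298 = -0.29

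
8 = 8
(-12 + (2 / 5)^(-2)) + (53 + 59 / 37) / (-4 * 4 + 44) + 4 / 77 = -42715 / 11396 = -3.75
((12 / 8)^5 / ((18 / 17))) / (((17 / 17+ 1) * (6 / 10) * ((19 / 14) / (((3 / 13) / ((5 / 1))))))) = 3213 / 15808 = 0.20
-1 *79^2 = -6241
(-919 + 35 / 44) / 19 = -40401 / 836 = -48.33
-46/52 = -23/26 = -0.88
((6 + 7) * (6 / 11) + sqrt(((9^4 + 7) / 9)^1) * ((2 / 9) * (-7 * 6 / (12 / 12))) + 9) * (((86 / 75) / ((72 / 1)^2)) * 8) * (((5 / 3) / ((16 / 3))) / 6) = 2537 / 1710720 -301 * sqrt(1642) / 524880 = -0.02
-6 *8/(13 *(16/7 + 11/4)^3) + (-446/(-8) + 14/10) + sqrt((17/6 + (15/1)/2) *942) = 13877328973/242945820 + sqrt(9734) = 155.78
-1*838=-838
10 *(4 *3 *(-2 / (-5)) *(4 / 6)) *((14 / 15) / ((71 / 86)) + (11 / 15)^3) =11692832 / 239625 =48.80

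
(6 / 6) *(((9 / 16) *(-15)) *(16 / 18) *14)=-105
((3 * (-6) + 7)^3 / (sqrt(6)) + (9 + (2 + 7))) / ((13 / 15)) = -606.21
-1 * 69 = -69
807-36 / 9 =803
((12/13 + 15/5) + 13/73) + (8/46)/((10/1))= 449478/109135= 4.12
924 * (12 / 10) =5544 / 5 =1108.80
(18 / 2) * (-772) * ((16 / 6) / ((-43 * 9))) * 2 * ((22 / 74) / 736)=4246 / 109779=0.04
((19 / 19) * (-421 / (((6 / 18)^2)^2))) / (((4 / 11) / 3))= -1125333 / 4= -281333.25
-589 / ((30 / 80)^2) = -37696 / 9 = -4188.44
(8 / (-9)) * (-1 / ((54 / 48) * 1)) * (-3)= -2.37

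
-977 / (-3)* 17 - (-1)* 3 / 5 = 83054 / 15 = 5536.93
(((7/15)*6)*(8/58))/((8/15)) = 21/29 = 0.72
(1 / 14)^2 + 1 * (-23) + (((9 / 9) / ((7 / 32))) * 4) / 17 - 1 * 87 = -362919 / 3332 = -108.92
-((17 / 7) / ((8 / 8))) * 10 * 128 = -21760 / 7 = -3108.57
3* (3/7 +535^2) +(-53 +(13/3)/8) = 858623.83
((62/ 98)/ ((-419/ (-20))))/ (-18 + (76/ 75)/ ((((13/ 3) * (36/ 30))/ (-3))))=-10075/ 6200362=-0.00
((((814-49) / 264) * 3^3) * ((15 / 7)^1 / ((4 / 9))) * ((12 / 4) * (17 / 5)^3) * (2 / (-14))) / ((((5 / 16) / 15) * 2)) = -1643943843 / 10780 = -152499.43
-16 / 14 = -8 / 7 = -1.14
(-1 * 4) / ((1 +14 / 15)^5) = -3037500 / 20511149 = -0.15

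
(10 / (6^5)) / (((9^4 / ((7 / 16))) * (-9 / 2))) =-35 / 1836660096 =-0.00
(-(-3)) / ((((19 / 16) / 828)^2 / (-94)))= -49493680128 / 361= -137101607.00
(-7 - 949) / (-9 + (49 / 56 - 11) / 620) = 4741760 / 44721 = 106.03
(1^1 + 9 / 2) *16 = 88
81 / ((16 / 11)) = 891 / 16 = 55.69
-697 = -697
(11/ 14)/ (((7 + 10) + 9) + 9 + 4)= 11/ 546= 0.02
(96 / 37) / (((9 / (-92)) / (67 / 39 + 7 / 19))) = -4551424 / 82251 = -55.34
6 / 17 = 0.35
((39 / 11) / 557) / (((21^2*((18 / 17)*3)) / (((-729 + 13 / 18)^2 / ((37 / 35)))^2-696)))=7994781798336719295221 / 6989601943314144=1143810.74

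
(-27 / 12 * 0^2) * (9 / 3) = 0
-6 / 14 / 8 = -0.05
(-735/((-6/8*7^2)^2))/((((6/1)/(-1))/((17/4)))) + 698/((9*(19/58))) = 1986946/8379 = 237.13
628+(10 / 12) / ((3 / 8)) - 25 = 5447 / 9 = 605.22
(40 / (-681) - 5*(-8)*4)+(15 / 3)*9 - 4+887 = 740888 / 681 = 1087.94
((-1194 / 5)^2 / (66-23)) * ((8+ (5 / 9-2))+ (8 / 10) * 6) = 80944444 / 5375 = 15059.43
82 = 82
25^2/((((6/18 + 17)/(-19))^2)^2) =6597500625/7311616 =902.33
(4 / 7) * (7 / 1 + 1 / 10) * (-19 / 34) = -1349 / 595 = -2.27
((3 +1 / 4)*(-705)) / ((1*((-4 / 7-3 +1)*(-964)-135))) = -21385 / 21876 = -0.98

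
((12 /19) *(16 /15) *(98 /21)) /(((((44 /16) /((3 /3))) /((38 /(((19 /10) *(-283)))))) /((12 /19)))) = -57344 /1123793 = -0.05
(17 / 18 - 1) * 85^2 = -7225 / 18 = -401.39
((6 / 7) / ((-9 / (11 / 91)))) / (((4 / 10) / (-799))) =43945 / 1911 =23.00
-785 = -785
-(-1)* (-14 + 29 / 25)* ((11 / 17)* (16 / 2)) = -28248 / 425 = -66.47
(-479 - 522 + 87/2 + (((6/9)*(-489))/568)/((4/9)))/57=-1089187/64752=-16.82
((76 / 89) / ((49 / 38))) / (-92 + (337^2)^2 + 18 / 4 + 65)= 5776 / 112495638515197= 0.00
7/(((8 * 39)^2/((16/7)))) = 1/6084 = 0.00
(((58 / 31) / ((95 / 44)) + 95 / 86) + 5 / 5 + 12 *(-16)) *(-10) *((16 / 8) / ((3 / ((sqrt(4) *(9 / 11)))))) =574503876 / 278597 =2062.13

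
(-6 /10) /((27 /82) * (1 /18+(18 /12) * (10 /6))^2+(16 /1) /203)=-149814 /556615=-0.27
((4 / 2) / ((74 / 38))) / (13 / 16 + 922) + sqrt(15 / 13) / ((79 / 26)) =608 / 546305 + 2 * sqrt(195) / 79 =0.35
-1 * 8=-8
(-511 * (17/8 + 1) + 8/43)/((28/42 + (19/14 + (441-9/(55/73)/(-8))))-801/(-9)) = -634396455/211976971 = -2.99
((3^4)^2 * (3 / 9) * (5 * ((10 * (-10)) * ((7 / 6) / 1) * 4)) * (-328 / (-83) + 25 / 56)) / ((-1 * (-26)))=-1862868375 / 2158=-863238.36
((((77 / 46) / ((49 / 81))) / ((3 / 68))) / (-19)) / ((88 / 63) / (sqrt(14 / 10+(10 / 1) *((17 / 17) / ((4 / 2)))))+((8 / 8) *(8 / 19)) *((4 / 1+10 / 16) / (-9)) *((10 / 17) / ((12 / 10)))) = -7.40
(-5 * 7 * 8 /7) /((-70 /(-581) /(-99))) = 32868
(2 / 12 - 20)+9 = -65 / 6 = -10.83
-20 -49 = -69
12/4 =3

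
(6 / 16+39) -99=-477 / 8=-59.62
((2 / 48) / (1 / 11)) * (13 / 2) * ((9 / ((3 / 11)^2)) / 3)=17303 / 144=120.16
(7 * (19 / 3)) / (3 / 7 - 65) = -931 / 1356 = -0.69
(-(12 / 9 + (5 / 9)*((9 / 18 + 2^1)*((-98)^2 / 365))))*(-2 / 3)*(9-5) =199088 / 1971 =101.01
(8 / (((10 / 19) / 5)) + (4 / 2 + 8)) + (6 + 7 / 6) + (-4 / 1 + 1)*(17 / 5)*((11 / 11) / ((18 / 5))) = 271 / 3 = 90.33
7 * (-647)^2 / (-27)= -2930263 / 27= -108528.26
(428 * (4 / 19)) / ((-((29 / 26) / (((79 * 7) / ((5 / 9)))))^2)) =-28667230458048 / 399475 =-71762264.12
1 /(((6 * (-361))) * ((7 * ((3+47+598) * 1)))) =-1 /9824976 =-0.00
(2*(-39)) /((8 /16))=-156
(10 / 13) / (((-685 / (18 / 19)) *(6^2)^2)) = -1 / 1218204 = -0.00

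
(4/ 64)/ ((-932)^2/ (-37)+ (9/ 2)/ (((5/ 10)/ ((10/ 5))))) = -0.00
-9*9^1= -81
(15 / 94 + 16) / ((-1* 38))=-1519 / 3572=-0.43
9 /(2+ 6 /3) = 9 /4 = 2.25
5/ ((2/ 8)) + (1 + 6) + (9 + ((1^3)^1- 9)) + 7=35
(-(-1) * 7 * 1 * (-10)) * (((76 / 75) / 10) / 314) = -266 / 11775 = -0.02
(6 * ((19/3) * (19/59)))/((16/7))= 2527/472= 5.35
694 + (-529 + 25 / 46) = 7615 / 46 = 165.54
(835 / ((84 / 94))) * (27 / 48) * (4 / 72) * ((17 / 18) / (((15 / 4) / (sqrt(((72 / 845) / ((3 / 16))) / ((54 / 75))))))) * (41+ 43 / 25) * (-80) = -190008592 * sqrt(15) / 36855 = -19967.44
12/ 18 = 2/ 3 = 0.67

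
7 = 7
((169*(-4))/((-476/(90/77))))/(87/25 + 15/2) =84500/558943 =0.15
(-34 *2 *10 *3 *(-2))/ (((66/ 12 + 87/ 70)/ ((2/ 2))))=35700/ 59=605.08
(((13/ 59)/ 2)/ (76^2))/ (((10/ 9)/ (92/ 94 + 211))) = 1165671/ 320336960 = 0.00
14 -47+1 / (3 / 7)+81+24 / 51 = 2591 / 51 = 50.80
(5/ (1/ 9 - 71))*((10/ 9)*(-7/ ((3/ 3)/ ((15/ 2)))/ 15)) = 175/ 638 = 0.27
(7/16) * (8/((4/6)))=21/4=5.25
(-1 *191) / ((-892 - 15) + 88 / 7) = 1337 / 6261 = 0.21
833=833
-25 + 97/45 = -22.84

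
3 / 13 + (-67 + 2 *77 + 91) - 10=2187 / 13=168.23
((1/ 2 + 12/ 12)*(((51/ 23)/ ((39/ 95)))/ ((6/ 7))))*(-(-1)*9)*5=508725/ 1196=425.36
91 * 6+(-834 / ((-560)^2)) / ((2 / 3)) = 171224349 / 313600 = 546.00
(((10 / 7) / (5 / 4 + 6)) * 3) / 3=40 / 203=0.20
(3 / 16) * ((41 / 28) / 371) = 123 / 166208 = 0.00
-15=-15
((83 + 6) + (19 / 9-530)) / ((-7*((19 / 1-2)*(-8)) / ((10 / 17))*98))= -9875 / 3568572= -0.00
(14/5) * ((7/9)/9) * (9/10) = 49/225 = 0.22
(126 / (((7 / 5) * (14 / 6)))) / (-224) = -135 / 784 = -0.17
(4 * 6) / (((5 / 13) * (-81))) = -104 / 135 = -0.77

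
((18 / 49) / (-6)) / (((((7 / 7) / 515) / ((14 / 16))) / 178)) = -137505 / 28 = -4910.89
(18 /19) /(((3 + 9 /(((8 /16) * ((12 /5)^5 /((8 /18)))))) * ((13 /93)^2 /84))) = 1313.56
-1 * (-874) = 874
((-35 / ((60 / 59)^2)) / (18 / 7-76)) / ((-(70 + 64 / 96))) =-170569 / 26152320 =-0.01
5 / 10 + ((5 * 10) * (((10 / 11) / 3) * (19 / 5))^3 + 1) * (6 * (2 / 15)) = 22415981 / 359370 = 62.38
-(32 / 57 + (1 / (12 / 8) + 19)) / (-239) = 0.08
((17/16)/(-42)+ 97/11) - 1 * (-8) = 124133/7392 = 16.79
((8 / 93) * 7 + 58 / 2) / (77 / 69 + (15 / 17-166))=-1076423 / 5963594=-0.18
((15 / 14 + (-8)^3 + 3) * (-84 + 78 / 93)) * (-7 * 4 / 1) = -36664316 / 31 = -1182719.87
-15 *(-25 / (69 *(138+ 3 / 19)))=19 / 483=0.04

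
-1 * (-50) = 50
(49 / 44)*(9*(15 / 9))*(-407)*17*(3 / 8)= -1386945 / 32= -43342.03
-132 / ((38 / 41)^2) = -55473 / 361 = -153.66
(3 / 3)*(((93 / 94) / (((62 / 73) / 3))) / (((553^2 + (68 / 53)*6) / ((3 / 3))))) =34821 / 3047157580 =0.00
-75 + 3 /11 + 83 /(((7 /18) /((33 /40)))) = 156081 /1540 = 101.35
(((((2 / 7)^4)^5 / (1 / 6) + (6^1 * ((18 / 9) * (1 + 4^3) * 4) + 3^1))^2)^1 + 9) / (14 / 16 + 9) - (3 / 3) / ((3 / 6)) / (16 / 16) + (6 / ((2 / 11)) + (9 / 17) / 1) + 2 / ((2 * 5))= 987691.27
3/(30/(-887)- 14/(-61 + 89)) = -5322/947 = -5.62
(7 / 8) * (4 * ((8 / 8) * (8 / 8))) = 7 / 2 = 3.50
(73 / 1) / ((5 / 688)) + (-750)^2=2862724 / 5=572544.80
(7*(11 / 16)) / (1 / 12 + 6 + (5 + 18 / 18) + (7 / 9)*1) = 0.37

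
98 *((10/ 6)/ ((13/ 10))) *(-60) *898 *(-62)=5456248000/ 13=419711384.62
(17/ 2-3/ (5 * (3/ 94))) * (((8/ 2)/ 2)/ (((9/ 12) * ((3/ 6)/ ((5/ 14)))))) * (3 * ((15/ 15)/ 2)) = -206/ 7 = -29.43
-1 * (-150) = 150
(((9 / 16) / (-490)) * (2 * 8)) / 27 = -1 / 1470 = -0.00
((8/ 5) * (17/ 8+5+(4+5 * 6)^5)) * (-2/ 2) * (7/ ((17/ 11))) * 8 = -223905804584/ 85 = -2634185936.28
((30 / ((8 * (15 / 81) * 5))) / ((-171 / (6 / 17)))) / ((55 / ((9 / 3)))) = -81 / 177650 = -0.00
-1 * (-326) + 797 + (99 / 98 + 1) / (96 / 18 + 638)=1123.00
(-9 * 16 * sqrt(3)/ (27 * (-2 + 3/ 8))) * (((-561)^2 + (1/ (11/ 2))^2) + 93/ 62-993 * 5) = 4797524672 * sqrt(3)/ 4719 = 1760872.32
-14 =-14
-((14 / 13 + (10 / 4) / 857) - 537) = 11941373 / 22282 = 535.92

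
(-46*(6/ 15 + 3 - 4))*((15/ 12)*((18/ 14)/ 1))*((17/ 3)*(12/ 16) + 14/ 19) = 235359/ 1064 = 221.20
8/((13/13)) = 8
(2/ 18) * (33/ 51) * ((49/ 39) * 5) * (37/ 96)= 99715/ 572832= 0.17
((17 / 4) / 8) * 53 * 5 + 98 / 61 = 277941 / 1952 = 142.39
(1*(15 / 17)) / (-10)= -0.09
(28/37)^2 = 784/1369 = 0.57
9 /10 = 0.90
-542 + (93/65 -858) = -1398.57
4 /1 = 4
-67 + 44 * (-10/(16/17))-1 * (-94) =-881/2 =-440.50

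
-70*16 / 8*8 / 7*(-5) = 800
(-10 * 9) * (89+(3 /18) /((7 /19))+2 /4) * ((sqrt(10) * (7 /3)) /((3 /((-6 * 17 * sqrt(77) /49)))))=642260 * sqrt(770) /49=363714.12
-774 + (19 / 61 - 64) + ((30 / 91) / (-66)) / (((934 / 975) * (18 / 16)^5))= -36167026093703 / 43174640817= -837.69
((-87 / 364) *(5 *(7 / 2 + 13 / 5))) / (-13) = 5307 / 9464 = 0.56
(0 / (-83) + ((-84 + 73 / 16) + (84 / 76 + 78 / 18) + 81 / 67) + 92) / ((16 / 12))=1173811 / 81472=14.41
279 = 279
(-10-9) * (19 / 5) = -361 / 5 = -72.20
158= 158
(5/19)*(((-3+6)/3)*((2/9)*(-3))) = -10/57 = -0.18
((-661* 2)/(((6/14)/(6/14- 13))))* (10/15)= 232672/9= 25852.44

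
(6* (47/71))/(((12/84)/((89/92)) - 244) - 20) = -87843/5835490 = -0.02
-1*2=-2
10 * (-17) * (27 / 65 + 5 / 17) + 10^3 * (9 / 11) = 99752 / 143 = 697.57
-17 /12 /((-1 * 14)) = 17 /168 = 0.10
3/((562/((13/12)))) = 0.01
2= 2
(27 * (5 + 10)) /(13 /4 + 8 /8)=1620 /17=95.29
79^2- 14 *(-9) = 6367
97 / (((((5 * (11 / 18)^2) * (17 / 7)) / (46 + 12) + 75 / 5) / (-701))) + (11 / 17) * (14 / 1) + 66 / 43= -6523140877928 / 1449898295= -4499.03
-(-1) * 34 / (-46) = -17 / 23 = -0.74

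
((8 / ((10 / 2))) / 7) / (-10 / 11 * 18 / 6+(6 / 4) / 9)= -0.09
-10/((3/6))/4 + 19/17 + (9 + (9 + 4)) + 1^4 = 325/17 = 19.12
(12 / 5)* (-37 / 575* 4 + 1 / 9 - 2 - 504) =-10477228 / 8625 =-1214.75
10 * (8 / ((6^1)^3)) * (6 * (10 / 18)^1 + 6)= 280 / 81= 3.46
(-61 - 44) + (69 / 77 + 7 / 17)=-135733 / 1309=-103.69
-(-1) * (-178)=-178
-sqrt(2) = -1.41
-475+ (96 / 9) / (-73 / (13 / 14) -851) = -475.01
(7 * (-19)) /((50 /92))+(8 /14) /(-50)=-42828 /175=-244.73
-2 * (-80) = 160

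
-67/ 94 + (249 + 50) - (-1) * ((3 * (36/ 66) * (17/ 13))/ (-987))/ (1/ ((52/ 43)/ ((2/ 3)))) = 92835905/ 311234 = 298.28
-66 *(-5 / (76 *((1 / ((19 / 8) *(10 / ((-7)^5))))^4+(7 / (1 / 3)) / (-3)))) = 235778125 / 13617880114412345254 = 0.00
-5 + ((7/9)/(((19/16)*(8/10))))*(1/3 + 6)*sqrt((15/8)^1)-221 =-226 + 35*sqrt(30)/27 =-218.90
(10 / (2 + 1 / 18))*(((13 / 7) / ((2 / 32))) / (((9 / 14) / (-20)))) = -166400 / 37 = -4497.30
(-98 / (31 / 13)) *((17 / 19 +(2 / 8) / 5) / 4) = -228683 / 23560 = -9.71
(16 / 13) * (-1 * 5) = -80 / 13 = -6.15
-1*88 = -88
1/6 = 0.17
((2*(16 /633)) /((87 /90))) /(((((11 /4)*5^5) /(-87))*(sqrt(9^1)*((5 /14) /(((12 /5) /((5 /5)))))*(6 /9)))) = -64512 /36265625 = -0.00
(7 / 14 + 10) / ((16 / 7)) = 147 / 32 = 4.59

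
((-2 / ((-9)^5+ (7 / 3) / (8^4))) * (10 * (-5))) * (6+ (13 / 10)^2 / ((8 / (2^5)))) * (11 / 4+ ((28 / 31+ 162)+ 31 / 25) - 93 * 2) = 232177938432 / 562335431375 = 0.41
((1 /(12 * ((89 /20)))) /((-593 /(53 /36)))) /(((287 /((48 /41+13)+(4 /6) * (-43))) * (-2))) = -472495 /402425469432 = -0.00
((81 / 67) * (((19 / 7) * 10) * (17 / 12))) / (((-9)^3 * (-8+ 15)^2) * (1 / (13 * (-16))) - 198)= -503880 / 284683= -1.77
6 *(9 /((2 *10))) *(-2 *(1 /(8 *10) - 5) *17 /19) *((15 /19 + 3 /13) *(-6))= -1821771 /12350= -147.51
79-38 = 41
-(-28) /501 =28 /501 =0.06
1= 1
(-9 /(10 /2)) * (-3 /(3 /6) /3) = 18 /5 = 3.60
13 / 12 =1.08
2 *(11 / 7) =22 / 7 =3.14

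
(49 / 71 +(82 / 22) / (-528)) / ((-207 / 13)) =-159211 / 3711312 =-0.04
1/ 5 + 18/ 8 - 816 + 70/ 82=-666411/ 820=-812.70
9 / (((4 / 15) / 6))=405 / 2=202.50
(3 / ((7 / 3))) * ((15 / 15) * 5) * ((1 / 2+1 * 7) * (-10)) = -3375 / 7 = -482.14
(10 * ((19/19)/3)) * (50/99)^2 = 25000/29403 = 0.85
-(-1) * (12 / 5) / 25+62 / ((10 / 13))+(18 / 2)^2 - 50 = 13962 / 125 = 111.70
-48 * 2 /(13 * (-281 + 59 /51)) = 0.03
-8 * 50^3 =-1000000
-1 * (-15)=15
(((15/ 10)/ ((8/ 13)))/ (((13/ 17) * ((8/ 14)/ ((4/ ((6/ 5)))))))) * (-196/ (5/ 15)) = -87465/ 8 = -10933.12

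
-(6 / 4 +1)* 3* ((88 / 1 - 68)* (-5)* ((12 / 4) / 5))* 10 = 4500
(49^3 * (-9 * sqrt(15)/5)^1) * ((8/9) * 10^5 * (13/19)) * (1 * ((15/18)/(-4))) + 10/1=10 + 152943700000 * sqrt(15)/57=10392077255.74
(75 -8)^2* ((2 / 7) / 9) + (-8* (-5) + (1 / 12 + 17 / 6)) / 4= 154463 / 1008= 153.24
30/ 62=0.48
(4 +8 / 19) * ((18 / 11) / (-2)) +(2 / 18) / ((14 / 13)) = -92539 / 26334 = -3.51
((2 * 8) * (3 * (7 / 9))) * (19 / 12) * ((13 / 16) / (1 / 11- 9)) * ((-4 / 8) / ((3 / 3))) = 2717 / 1008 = 2.70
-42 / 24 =-7 / 4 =-1.75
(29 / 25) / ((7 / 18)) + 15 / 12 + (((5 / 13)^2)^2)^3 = 69032397116348703 / 16308659585736700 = 4.23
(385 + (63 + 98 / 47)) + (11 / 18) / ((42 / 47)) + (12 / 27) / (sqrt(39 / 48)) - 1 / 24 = 16 * sqrt(13) / 117 + 32030485 / 71064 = 451.22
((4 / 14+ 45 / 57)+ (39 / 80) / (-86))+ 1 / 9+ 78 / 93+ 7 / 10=694237099 / 255296160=2.72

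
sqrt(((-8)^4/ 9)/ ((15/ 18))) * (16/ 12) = 256 * sqrt(30)/ 45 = 31.16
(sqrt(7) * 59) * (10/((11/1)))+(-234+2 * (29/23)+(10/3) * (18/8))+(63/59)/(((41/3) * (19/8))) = -473466631/2114206+590 * sqrt(7)/11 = -82.04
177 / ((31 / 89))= 15753 / 31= 508.16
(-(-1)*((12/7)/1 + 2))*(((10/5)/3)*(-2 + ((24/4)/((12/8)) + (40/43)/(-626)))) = 466232/94213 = 4.95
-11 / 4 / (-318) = 11 / 1272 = 0.01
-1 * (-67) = 67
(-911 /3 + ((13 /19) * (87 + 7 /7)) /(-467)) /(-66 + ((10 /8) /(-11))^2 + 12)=5.63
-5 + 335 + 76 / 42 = 6968 / 21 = 331.81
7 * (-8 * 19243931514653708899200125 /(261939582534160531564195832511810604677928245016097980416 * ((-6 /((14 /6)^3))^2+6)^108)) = -5661373033435096936097617936527572382840635710864920715368860035185268410342047231878988511404220773467453498164863983300177239943023308275085441342864144975103793938700728913917408251480234146735529821746190222259817961522896657881371900145482979486152460624320191173788657596927239839422991038372739981438424647844714992918865858397854867805498913665512849811680318159271865699490566585927051665195084831745726059176294717909893042757380460970207480152326152689795745359210581350646397864672603000956856160231671564478636356389827888664752129055238377483158709175994600875 /77830457867538415887839203602099982239828157894398429777539545792905681176953169249001263286653970504658557890775372407689952259031453409121434391676547488750977501131151786025075091091685438161958910176022886410577643383669147337963504304065909512309758211601542020755580145079009354382413218250468463449654020910318461005051317024074745363750495047298843647537929577053348754370610891632707058976556359339611229859191263886529580770807683219757002717434399810586645103621061975419892025533765756502225459389034493115268229651398316587474245644149547999745771834017526745733905769240719313282765083772167629091059921021785521057138278936029958999061654568037007121584046928179048839380992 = -0.00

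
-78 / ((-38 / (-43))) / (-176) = 1677 / 3344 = 0.50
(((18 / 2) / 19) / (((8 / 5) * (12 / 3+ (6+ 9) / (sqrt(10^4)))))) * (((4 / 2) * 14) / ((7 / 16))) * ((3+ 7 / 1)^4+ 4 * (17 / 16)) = 72030600 / 1577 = 45675.71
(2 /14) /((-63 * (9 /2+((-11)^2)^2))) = -2 /12917331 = -0.00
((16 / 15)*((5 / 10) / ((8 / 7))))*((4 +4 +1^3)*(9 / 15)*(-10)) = -126 / 5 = -25.20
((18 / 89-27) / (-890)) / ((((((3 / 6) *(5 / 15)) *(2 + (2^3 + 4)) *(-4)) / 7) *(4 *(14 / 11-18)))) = 15741 / 46638848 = 0.00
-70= -70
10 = 10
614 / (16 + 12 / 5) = 1535 / 46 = 33.37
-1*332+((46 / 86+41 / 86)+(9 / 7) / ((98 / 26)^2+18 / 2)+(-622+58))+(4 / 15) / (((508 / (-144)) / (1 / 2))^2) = -42599984806598 / 47601598345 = -894.93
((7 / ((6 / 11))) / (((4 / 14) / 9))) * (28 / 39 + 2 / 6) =22099 / 52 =424.98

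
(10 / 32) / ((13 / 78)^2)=45 / 4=11.25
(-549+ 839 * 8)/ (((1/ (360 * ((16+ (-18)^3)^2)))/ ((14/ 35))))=30019500076032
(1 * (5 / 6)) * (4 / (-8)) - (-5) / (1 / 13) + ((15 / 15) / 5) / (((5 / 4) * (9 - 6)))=19391 / 300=64.64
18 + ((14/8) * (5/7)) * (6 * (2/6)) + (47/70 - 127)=-3704/35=-105.83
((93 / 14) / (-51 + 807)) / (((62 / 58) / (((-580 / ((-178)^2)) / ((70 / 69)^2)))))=-444889 / 3042931360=-0.00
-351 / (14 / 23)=-8073 / 14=-576.64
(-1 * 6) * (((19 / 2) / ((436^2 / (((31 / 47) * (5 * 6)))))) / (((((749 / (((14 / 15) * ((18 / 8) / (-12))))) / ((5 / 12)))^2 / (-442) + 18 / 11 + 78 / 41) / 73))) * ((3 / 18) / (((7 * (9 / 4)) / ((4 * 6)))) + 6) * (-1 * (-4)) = 4221270677195 / 93003442341831924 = 0.00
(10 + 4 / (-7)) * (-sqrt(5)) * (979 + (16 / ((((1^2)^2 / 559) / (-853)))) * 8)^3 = 15004981450186943286068778 * sqrt(5) / 7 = 4793165503391625667015394.00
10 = 10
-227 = -227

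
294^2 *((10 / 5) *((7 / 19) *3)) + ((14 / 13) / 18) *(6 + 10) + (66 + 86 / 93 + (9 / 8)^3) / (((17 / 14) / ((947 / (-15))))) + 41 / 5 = 281201960163281 / 1499546880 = 187524.62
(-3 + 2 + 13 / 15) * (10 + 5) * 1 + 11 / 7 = -3 / 7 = -0.43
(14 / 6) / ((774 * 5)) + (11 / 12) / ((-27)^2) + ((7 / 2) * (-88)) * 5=-2896459301 / 1880820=-1540.00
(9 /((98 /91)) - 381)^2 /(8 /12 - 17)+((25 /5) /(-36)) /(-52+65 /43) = -797691794849 /93826278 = -8501.80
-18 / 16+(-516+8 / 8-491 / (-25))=-99297 / 200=-496.48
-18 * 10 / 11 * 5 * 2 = -1800 / 11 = -163.64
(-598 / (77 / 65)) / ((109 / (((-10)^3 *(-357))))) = -1653352.79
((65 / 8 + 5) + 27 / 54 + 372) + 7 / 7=3093 / 8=386.62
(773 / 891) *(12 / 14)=1546 / 2079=0.74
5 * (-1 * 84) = -420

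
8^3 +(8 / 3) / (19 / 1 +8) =41480 / 81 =512.10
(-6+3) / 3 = -1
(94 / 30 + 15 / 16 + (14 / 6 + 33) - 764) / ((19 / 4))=-173903 / 1140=-152.55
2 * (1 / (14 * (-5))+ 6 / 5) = 83 / 35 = 2.37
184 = 184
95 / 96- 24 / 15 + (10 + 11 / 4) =5827 / 480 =12.14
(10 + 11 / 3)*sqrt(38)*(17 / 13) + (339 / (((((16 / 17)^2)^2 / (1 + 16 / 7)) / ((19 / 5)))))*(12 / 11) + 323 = 697*sqrt(38) / 39 + 39156586829 / 6307840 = 6317.78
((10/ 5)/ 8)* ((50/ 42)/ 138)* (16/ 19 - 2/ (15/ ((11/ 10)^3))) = 94711/ 66074400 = 0.00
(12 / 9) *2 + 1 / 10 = 83 / 30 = 2.77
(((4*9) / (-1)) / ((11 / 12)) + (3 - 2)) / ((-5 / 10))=842 / 11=76.55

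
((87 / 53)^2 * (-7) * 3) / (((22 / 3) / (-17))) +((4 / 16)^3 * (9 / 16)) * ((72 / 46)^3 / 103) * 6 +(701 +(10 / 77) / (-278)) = 250832508413007905 / 301417167529016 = 832.18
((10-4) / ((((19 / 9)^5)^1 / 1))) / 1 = 354294 / 2476099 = 0.14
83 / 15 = 5.53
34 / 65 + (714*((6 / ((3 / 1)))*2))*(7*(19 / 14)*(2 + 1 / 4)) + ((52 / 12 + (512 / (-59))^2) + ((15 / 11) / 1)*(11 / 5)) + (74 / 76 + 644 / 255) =8935735688391 / 146167190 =61133.66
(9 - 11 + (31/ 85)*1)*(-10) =278/ 17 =16.35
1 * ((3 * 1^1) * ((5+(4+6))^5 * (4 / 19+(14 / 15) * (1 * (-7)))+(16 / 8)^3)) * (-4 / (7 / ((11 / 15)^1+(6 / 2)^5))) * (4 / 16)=333522614288 / 665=501537765.85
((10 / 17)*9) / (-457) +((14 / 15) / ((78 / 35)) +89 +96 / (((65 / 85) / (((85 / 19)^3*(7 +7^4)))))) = 27066412.33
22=22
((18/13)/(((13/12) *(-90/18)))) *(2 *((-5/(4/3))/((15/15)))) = 324/169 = 1.92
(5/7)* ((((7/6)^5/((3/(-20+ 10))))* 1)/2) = -60025/23328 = -2.57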